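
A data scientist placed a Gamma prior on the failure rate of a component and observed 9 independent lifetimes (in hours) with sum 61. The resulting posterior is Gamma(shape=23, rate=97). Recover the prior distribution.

For an exponential likelihood with a Gamma(α, β) prior on the rate, n observations with total T give posterior Gamma(α+n, β+T).
So α = 23 − 9 = 14 and β = 97 − 61 = 36.

Gamma(shape=14, rate=36)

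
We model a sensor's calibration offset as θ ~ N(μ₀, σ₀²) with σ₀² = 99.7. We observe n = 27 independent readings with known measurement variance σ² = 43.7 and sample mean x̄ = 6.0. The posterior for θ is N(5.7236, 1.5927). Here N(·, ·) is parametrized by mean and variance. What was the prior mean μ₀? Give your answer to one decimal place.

μ₀ = -11.3

With known observation variance, the Normal–Normal posterior has precision τ_n = τ₀ + n/σ² and mean μ_n = (τ₀μ₀ + (n/σ²)x̄)/τ_n.
Here τ₀ = 1/99.7 = 0.010030 and τ_data = 27/43.7 = 0.617849, so τ_n = 0.627879.
Rearranging for μ₀: μ₀ = (μ_n·τ_n − τ_data·x̄)/τ₀ = (5.7236·0.627879 − 0.617849·6.0) / 0.010030 = -0.113366/0.010030 ≈ -11.3.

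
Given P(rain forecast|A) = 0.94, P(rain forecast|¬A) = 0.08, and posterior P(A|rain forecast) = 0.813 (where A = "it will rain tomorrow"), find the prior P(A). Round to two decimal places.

Bayes' rule in odds form gives O(A|E) = O(A)·[P(E|A)/P(E|¬A)], hence O(A) = O(A|E)/LR.
Posterior odds = 0.813/(1−0.813) = 4.3476. LR = 0.94/0.08 = 11.7500.
Prior odds = 4.3476/11.7500 = 0.3700, so P(A) = 0.3700/(1+0.3700) ≈ 0.27.

P(A) = 0.27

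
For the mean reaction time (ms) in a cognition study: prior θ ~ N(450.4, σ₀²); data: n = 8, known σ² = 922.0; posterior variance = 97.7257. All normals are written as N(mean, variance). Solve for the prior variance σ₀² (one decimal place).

σ₀² = 642.7

Posterior precision equals prior precision plus data precision: 1/σ_n² = 1/σ₀² + n/σ².
So 1/σ₀² = 1/97.7257 − 8/922.0 = 0.010233 − 0.008677 = 0.001556.
Hence σ₀² = 1/0.001556 ≈ 642.7.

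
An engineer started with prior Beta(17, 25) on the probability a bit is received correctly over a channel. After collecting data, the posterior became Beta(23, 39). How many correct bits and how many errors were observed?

Under Beta–binomial conjugacy the posterior parameters are (α+s, β+f).
So s = 23 − 17 = 6 and f = 39 − 25 = 14.

6 correct bits and 14 errors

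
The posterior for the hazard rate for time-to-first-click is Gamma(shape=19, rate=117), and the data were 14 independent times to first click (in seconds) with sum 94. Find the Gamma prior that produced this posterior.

Gamma–exponential conjugacy: posterior shape = α + n, posterior rate = β + Σtᵢ.
So α = 19 − 14 = 5 and β = 117 − 94 = 23.

Gamma(shape=5, rate=23)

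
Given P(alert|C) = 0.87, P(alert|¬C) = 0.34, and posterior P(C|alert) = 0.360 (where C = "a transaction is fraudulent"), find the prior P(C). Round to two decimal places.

In odds form, posterior odds = prior odds × likelihood ratio, so prior odds = posterior odds ÷ LR.
Posterior odds = 0.360/(1−0.360) = 0.5625. LR = 0.87/0.34 = 2.5588.
Prior odds = 0.5625/2.5588 = 0.2198, so P(C) = 0.2198/(1+0.2198) ≈ 0.18.

P(C) = 0.18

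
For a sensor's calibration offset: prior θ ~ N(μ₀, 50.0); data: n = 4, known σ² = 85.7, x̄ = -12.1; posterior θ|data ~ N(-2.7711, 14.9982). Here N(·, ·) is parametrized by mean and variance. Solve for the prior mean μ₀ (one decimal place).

The posterior mean is a precision-weighted average: μ_n = (τ₀μ₀ + τ_data·x̄)/(τ₀+τ_data), with τ₀=1/σ₀² and τ_data=n/σ².
Here τ₀ = 1/50.0 = 0.020000 and τ_data = 4/85.7 = 0.046674, so τ_n = 0.066674.
Rearranging for μ₀: μ₀ = (μ_n·τ_n − τ_data·x̄)/τ₀ = (-2.7711·0.066674 − 0.046674·-12.1) / 0.020000 = 0.379995/0.020000 ≈ 19.0.

μ₀ = 19.0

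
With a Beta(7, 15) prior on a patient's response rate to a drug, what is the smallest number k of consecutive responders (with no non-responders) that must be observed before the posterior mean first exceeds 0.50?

k = 9

After k responders and 0 non-responders the posterior is Beta(7+k, 15), with mean (7+k)/(7+15+k).
Set (7+k)/(22+k) > 0.50 and solve: k > (0.50·22 − 7)/(1 − 0.50) = 8.000.
The smallest integer exceeding 8.000 is 9, and checking k=9: (16)/(31) = 0.5161 > 0.50.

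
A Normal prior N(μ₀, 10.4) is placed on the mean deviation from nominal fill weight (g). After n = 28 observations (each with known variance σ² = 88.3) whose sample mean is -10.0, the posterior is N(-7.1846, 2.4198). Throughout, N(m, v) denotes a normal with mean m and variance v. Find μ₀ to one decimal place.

μ₀ = 2.1

With known observation variance, the Normal–Normal posterior has precision τ_n = τ₀ + n/σ² and mean μ_n = (τ₀μ₀ + (n/σ²)x̄)/τ_n.
Here τ₀ = 1/10.4 = 0.096154 and τ_data = 28/88.3 = 0.317101, so τ_n = 0.413255.
Rearranging for μ₀: μ₀ = (μ_n·τ_n − τ_data·x̄)/τ₀ = (-7.1846·0.413255 − 0.317101·-10.0) / 0.096154 = 0.201938/0.096154 ≈ 2.1.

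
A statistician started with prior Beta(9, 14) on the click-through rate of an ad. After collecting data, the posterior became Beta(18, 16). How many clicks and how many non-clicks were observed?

9 clicks and 2 non-clicks

Under Beta–binomial conjugacy the posterior parameters are (α+s, β+f).
Match parameters: s=18−9=9, f=16−14=2.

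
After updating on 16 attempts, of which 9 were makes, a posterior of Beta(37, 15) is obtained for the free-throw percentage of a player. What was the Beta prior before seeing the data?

Beta(28, 8)

A Beta(α, β) prior with s successes and f failures in binomial data gives a Beta(α+s, β+f) posterior.
Subtract the data counts: 37−9=28, 15−7=8.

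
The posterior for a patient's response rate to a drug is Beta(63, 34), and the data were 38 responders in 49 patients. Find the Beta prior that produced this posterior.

Beta is conjugate to the binomial likelihood: posterior = Beta(a+s, b+f).
So a = 63 − 38 = 25 and b = 34 − 11 = 23.

Beta(25, 23)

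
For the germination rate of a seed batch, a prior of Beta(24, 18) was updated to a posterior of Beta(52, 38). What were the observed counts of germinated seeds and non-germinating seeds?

Under Beta–binomial conjugacy the posterior parameters are (a+s, b+f).
So s = 52 − 24 = 28 and f = 38 − 18 = 20.

28 germinated seeds and 20 non-germinating seeds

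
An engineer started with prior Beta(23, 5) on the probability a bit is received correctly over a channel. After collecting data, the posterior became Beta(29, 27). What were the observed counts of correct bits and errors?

6 correct bits and 22 errors

A Beta(α, β) prior with s successes and f failures in binomial data gives a Beta(α+s, β+f) posterior.
Match parameters: s=29−23=6, f=27−5=22.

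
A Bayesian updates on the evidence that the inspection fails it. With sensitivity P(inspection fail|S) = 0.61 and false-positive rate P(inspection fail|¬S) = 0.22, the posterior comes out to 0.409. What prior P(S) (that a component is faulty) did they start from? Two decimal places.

In odds form, posterior odds = prior odds × likelihood ratio, so prior odds = posterior odds ÷ LR.
Posterior odds = 0.409/(1−0.409) = 0.6920. LR = 0.61/0.22 = 2.7727.
Prior odds = 0.6920/2.7727 = 0.2496, so P(S) = 0.2496/(1+0.2496) ≈ 0.20.

P(S) = 0.20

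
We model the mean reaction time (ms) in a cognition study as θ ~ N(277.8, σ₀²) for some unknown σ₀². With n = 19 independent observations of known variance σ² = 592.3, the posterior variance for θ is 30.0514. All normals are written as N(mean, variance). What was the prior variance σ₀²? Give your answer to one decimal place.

σ₀² = 834.7

Posterior precision equals prior precision plus data precision: 1/σ_n² = 1/σ₀² + n/σ².
So 1/σ₀² = 1/30.0514 − 19/592.3 = 0.033276 − 0.032078 = 0.001198.
Hence σ₀² = 1/0.001198 ≈ 834.7.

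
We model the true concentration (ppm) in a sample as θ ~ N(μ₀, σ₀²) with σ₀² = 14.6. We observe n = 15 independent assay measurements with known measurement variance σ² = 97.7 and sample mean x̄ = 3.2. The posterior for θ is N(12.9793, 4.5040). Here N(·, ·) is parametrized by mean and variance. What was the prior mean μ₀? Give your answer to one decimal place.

μ₀ = 34.9

The posterior mean is a precision-weighted average: μ_n = (τ₀μ₀ + τ_data·x̄)/(τ₀+τ_data), with τ₀=1/σ₀² and τ_data=n/σ².
Here τ₀ = 1/14.6 = 0.068493 and τ_data = 15/97.7 = 0.153531, so τ_n = 0.222024.
Rearranging for μ₀: μ₀ = (μ_n·τ_n − τ_data·x̄)/τ₀ = (12.9793·0.222024 − 0.153531·3.2) / 0.068493 = 2.390417/0.068493 ≈ 34.9.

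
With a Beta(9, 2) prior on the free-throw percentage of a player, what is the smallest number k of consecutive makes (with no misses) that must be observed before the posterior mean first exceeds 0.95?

After k makes and 0 misses the posterior is Beta(9+k, 2), with mean (9+k)/(9+2+k).
Set (9+k)/(11+k) > 0.95 and solve: k > (0.95·11 − 9)/(1 − 0.95) = 29.000.
The smallest integer exceeding 29.000 is 30.

k = 30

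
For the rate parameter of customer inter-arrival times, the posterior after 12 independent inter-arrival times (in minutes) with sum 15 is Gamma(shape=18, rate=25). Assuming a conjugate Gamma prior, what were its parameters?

Gamma(shape=6, rate=10)

Gamma–exponential conjugacy: posterior shape = α + n, posterior rate = β + Σtᵢ.
So α = 18 − 12 = 6 and β = 25 − 15 = 10.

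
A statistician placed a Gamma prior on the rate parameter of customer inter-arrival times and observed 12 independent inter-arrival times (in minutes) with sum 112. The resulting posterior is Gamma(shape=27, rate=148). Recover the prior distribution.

Gamma(shape=15, rate=36)

Gamma–exponential conjugacy: posterior shape = α + n, posterior rate = β + Σtᵢ.
So α = 27 − 12 = 15 and β = 148 − 112 = 36.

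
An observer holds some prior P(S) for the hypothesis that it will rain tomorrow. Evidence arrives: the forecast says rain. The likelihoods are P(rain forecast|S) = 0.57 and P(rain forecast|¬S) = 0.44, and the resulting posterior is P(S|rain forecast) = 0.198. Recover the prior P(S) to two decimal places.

In odds form, posterior odds = prior odds × likelihood ratio, so prior odds = posterior odds ÷ LR.
Posterior odds = 0.198/(1−0.198) = 0.2469. LR = 0.57/0.44 = 1.2955.
Prior odds = 0.2469/1.2955 = 0.1906, so P(S) = 0.1906/(1+0.1906) ≈ 0.16.

P(S) = 0.16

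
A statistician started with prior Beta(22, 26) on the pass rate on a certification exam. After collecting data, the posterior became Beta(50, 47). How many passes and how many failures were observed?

28 passes and 21 failures

Under Beta–binomial conjugacy the posterior parameters are (a+s, b+f).
So s = 50 − 22 = 28 and f = 47 − 26 = 21.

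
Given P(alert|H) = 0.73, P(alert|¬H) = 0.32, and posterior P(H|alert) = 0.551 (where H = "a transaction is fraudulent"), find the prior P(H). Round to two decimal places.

P(H) = 0.35

In odds form, posterior odds = prior odds × likelihood ratio, so prior odds = posterior odds ÷ LR.
Posterior odds = 0.551/(1−0.551) = 1.2272. LR = 0.73/0.32 = 2.2812.
Prior odds = 1.2272/2.2812 = 0.5380, so P(H) = 0.5380/(1+0.5380) ≈ 0.35.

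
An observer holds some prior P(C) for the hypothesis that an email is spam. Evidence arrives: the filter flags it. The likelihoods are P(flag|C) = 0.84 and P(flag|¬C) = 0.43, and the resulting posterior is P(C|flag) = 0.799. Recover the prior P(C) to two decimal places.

P(C) = 0.67

In odds form, posterior odds = prior odds × likelihood ratio, so prior odds = posterior odds ÷ LR.
Posterior odds = 0.799/(1−0.799) = 3.9751. LR = 0.84/0.43 = 1.9535.
Prior odds = 3.9751/1.9535 = 2.0349, so P(C) = 2.0349/(1+2.0349) ≈ 0.67.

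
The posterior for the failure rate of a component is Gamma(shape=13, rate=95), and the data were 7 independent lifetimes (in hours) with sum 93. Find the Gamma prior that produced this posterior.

Gamma(shape=6, rate=2)

Gamma–exponential conjugacy: posterior shape = α + n, posterior rate = β + Σtᵢ.
So α = 13 − 7 = 6 and β = 95 − 93 = 2.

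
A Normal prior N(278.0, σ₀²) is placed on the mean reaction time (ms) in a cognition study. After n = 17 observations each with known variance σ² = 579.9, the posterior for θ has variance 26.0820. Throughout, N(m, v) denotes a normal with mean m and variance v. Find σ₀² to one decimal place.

σ₀² = 110.8

Posterior precision equals prior precision plus data precision: 1/σ_n² = 1/σ₀² + n/σ².
So 1/σ₀² = 1/26.0820 − 17/579.9 = 0.038341 − 0.029315 = 0.009026.
Hence σ₀² = 1/0.009026 ≈ 110.8.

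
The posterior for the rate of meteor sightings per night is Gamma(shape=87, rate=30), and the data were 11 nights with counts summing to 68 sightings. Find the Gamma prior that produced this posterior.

Gamma(shape=19, rate=19)

A Gamma(α, β) prior (rate parametrization) on a Poisson rate with n observations summing to S gives posterior Gamma(α+S, β+n).
So α = 87 − 68 = 19 and β = 30 − 11 = 19.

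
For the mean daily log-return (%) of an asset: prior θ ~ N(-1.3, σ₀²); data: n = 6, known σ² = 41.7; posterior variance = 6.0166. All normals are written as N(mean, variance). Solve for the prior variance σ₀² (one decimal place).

σ₀² = 44.8

Posterior precision equals prior precision plus data precision: 1/σ_n² = 1/σ₀² + n/σ².
So 1/σ₀² = 1/6.0166 − 6/41.7 = 0.166207 − 0.143885 = 0.022322.
Hence σ₀² = 1/0.022322 ≈ 44.8.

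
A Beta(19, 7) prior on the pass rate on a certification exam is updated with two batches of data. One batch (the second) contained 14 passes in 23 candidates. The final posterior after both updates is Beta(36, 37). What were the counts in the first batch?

3 passes and 21 failures

Sequential conjugate updates are equivalent to a single update on the pooled data, so total successes = posterior α − prior α and total failures = posterior β − prior β.
Total across both batches: 36−19=17 passes, 37−7=30 failures.
Subtract the second batch: 17−14=3 passes and 30−9=21 failures.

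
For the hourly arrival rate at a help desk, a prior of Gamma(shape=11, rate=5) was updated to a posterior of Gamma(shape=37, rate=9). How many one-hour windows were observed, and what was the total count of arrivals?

n = 4 one-hour windows with total 26 arrivals

A Gamma(α, β) prior (rate parametrization) on a Poisson rate with n observations summing to S gives posterior Gamma(α+S, β+n).
Matching: Σxᵢ = 37 − 11 = 26 and n = 9 − 5 = 4.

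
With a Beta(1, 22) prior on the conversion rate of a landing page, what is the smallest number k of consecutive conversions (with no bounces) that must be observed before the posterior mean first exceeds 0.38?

k = 13

After k conversions and 0 bounces the posterior is Beta(1+k, 22), with mean (1+k)/(1+22+k).
Set (1+k)/(23+k) > 0.38 and solve: k > (0.38·23 − 1)/(1 − 0.38) = 12.484.
The smallest integer exceeding 12.484 is 13, and checking k=13: (14)/(36) = 0.3889 > 0.38.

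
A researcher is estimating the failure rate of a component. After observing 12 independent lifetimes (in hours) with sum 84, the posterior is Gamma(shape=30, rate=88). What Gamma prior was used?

Gamma(shape=18, rate=4)

For an exponential likelihood with a Gamma(α, β) prior on the rate, n observations with total T give posterior Gamma(α+n, β+T).
So α = 30 − 12 = 18 and β = 88 − 84 = 4.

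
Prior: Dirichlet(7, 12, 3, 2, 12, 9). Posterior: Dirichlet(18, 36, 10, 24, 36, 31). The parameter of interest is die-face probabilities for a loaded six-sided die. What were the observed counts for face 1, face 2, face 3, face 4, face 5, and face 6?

For a Dirichlet(α) prior with multinomial counts c, the posterior is Dirichlet(α + c) componentwise.
Counts are posterior − prior componentwise: 18−7=11, 36−12=24, 10−3=7, 24−2=22, 36−12=24, 31−9=22.

counts (11, 24, 7, 22, 24, 22)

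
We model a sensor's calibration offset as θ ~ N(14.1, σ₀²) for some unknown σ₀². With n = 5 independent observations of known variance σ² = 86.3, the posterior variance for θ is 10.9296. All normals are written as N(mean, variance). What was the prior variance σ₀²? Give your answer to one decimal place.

For the Normal–Normal model with known σ², precisions add: τ_n = τ₀ + n/σ².
So 1/σ₀² = 1/10.9296 − 5/86.3 = 0.091495 − 0.057937 = 0.033558.
Hence σ₀² = 1/0.033558 ≈ 29.8.

σ₀² = 29.8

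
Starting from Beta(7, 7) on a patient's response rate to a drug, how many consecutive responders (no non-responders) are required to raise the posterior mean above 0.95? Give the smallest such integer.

After k responders and 0 non-responders the posterior is Beta(7+k, 7), with mean (7+k)/(7+7+k).
Set (7+k)/(14+k) > 0.95 and solve: k > (0.95·14 − 7)/(1 − 0.95) = 126.000.
The smallest integer exceeding 126.000 is 127.

k = 127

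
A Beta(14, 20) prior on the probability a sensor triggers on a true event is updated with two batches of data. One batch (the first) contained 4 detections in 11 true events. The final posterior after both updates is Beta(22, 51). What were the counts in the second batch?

4 detections and 24 misses

Because Beta–binomial updating is additive in the counts, the combined data contributed (α_post−α_prior, β_post−β_prior) successes and failures.
Total across both batches: 22−14=8 detections, 51−20=31 misses.
Subtract the first batch: 8−4=4 detections and 31−7=24 misses.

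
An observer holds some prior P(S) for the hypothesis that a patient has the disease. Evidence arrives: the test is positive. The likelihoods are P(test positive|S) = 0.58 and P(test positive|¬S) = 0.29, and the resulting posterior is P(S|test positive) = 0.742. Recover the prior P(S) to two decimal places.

P(S) = 0.59

In odds form, posterior odds = prior odds × likelihood ratio, so prior odds = posterior odds ÷ LR.
Posterior odds = 0.742/(1−0.742) = 2.8760. LR = 0.58/0.29 = 2.0000.
Prior odds = 2.8760/2.0000 = 1.4380, so P(S) = 1.4380/(1+1.4380) ≈ 0.59.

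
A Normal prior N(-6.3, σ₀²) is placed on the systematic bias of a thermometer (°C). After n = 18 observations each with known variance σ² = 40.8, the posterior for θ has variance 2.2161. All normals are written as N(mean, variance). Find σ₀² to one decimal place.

σ₀² = 99.3

Posterior precision equals prior precision plus data precision: 1/σ_n² = 1/σ₀² + n/σ².
So 1/σ₀² = 1/2.2161 − 18/40.8 = 0.451243 − 0.441176 = 0.010067.
Hence σ₀² = 1/0.010067 ≈ 99.3.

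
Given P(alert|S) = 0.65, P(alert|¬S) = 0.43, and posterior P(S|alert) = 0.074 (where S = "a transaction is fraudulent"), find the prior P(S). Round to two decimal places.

P(S) = 0.05

In odds form, posterior odds = prior odds × likelihood ratio, so prior odds = posterior odds ÷ LR.
Posterior odds = 0.074/(1−0.074) = 0.0799. LR = 0.65/0.43 = 1.5116.
Prior odds = 0.0799/1.5116 = 0.0529, so P(S) = 0.0529/(1+0.0529) ≈ 0.05.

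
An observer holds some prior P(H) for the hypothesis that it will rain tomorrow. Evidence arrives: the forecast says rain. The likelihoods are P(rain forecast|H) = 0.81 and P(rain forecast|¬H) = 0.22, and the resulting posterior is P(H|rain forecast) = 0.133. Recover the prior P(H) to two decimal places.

P(H) = 0.04

Bayes' rule in odds form gives O(H|E) = O(H)·[P(E|H)/P(E|¬H)], hence O(H) = O(H|E)/LR.
Posterior odds = 0.133/(1−0.133) = 0.1534. LR = 0.81/0.22 = 3.6818.
Prior odds = 0.1534/3.6818 = 0.0417, so P(H) = 0.0417/(1+0.0417) ≈ 0.04.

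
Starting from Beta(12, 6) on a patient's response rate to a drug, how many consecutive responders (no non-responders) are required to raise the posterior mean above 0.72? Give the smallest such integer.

k = 4

After k responders and 0 non-responders the posterior is Beta(12+k, 6), with mean (12+k)/(12+6+k).
Set (12+k)/(18+k) > 0.72 and solve: k > (0.72·18 − 12)/(1 − 0.72) = 3.429.
The smallest integer exceeding 3.429 is 4, and checking k=4: (16)/(22) = 0.7273 > 0.72.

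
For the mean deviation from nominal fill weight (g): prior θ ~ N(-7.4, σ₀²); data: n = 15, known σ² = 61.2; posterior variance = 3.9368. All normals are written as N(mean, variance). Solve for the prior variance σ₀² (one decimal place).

Posterior precision equals prior precision plus data precision: 1/σ_n² = 1/σ₀² + n/σ².
So 1/σ₀² = 1/3.9368 − 15/61.2 = 0.254013 − 0.245098 = 0.008915.
Hence σ₀² = 1/0.008915 ≈ 112.2.

σ₀² = 112.2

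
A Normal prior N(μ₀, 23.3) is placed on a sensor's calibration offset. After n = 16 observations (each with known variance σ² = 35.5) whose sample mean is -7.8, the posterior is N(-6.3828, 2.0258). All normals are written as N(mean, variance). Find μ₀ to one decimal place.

The posterior mean is a precision-weighted average: μ_n = (τ₀μ₀ + τ_data·x̄)/(τ₀+τ_data), with τ₀=1/σ₀² and τ_data=n/σ².
Here τ₀ = 1/23.3 = 0.042918 and τ_data = 16/35.5 = 0.450704, so τ_n = 0.493622.
Rearranging for μ₀: μ₀ = (μ_n·τ_n − τ_data·x̄)/τ₀ = (-6.3828·0.493622 − 0.450704·-7.8) / 0.042918 = 0.364801/0.042918 ≈ 8.5.

μ₀ = 8.5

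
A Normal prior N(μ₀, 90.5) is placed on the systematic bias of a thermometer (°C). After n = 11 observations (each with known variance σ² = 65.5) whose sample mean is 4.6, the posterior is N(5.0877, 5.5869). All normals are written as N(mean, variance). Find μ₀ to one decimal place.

μ₀ = 12.5

With known observation variance, the Normal–Normal posterior has precision τ_n = τ₀ + n/σ² and mean μ_n = (τ₀μ₀ + (n/σ²)x̄)/τ_n.
Here τ₀ = 1/90.5 = 0.011050 and τ_data = 11/65.5 = 0.167939, so τ_n = 0.178989.
Rearranging for μ₀: μ₀ = (μ_n·τ_n − τ_data·x̄)/τ₀ = (5.0877·0.178989 − 0.167939·4.6) / 0.011050 = 0.138123/0.011050 ≈ 12.5.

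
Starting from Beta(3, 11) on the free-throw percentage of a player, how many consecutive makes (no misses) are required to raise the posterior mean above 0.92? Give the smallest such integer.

k = 124

After k makes and 0 misses the posterior is Beta(3+k, 11), with mean (3+k)/(3+11+k).
Set (3+k)/(14+k) > 0.92 and solve: k > (0.92·14 − 3)/(1 − 0.92) = 123.500.
The smallest integer exceeding 123.500 is 124, and checking k=124: (127)/(138) = 0.9203 > 0.92.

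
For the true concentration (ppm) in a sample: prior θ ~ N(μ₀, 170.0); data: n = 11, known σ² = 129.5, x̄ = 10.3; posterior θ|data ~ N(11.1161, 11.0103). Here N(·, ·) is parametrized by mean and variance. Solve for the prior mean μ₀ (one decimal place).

μ₀ = 22.9

The posterior mean is a precision-weighted average: μ_n = (τ₀μ₀ + τ_data·x̄)/(τ₀+τ_data), with τ₀=1/σ₀² and τ_data=n/σ².
Here τ₀ = 1/170.0 = 0.005882 and τ_data = 11/129.5 = 0.084942, so τ_n = 0.090824.
Rearranging for μ₀: μ₀ = (μ_n·τ_n − τ_data·x̄)/τ₀ = (11.1161·0.090824 − 0.084942·10.3) / 0.005882 = 0.134706/0.005882 ≈ 22.9.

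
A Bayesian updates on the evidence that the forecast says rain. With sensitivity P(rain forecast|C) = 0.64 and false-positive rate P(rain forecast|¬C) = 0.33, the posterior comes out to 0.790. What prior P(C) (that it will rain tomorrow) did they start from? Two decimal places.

Bayes' rule in odds form gives O(C|E) = O(C)·[P(E|C)/P(E|¬C)], hence O(C) = O(C|E)/LR.
Posterior odds = 0.790/(1−0.790) = 3.7619. LR = 0.64/0.33 = 1.9394.
Prior odds = 3.7619/1.9394 = 1.9397, so P(C) = 1.9397/(1+1.9397) ≈ 0.66.

P(C) = 0.66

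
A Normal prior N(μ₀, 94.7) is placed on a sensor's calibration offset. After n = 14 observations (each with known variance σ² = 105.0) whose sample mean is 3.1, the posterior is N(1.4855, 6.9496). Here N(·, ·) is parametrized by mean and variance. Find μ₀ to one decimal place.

The posterior mean is a precision-weighted average: μ_n = (τ₀μ₀ + τ_data·x̄)/(τ₀+τ_data), with τ₀=1/σ₀² and τ_data=n/σ².
Here τ₀ = 1/94.7 = 0.010560 and τ_data = 14/105.0 = 0.133333, so τ_n = 0.143893.
Rearranging for μ₀: μ₀ = (μ_n·τ_n − τ_data·x̄)/τ₀ = (1.4855·0.143893 − 0.133333·3.1) / 0.010560 = -0.199579/0.010560 ≈ -18.9.

μ₀ = -18.9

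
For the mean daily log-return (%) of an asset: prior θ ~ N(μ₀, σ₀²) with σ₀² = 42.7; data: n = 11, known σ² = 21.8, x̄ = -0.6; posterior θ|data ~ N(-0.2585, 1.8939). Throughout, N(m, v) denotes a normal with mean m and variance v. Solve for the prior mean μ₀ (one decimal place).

With known observation variance, the Normal–Normal posterior has precision τ_n = τ₀ + n/σ² and mean μ_n = (τ₀μ₀ + (n/σ²)x̄)/τ_n.
Here τ₀ = 1/42.7 = 0.023419 and τ_data = 11/21.8 = 0.504587, so τ_n = 0.528006.
Rearranging for μ₀: μ₀ = (μ_n·τ_n − τ_data·x̄)/τ₀ = (-0.2585·0.528006 − 0.504587·-0.6) / 0.023419 = 0.166263/0.023419 ≈ 7.1.

μ₀ = 7.1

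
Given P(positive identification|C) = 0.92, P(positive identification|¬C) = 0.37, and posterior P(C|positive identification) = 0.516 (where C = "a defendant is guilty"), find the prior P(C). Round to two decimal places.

P(C) = 0.30

In odds form, posterior odds = prior odds × likelihood ratio, so prior odds = posterior odds ÷ LR.
Posterior odds = 0.516/(1−0.516) = 1.0661. LR = 0.92/0.37 = 2.4865.
Prior odds = 1.0661/2.4865 = 0.4288, so P(C) = 0.4288/(1+0.4288) ≈ 0.30.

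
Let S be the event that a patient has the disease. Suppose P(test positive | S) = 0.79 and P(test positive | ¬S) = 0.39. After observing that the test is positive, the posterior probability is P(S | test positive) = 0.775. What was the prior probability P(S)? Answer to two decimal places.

P(S) = 0.63

In odds form, posterior odds = prior odds × likelihood ratio, so prior odds = posterior odds ÷ LR.
Posterior odds = 0.775/(1−0.775) = 3.4444. LR = 0.79/0.39 = 2.0256.
Prior odds = 3.4444/2.0256 = 1.7004, so P(S) = 1.7004/(1+1.7004) ≈ 0.63.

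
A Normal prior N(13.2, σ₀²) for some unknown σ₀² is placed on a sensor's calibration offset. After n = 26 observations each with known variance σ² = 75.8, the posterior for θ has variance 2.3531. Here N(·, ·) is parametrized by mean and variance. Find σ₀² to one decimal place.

σ₀² = 12.2

Posterior precision equals prior precision plus data precision: 1/σ_n² = 1/σ₀² + n/σ².
So 1/σ₀² = 1/2.3531 − 26/75.8 = 0.424971 − 0.343008 = 0.081963.
Hence σ₀² = 1/0.081963 ≈ 12.2.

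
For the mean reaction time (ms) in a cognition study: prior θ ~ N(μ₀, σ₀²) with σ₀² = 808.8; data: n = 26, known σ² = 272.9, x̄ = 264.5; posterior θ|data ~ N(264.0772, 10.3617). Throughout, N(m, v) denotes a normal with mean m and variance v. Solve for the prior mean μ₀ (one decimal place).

The posterior mean is a precision-weighted average: μ_n = (τ₀μ₀ + τ_data·x̄)/(τ₀+τ_data), with τ₀=1/σ₀² and τ_data=n/σ².
Here τ₀ = 1/808.8 = 0.001236 and τ_data = 26/272.9 = 0.095273, so τ_n = 0.096509.
Rearranging for μ₀: μ₀ = (μ_n·τ_n − τ_data·x̄)/τ₀ = (264.0772·0.096509 − 0.095273·264.5) / 0.001236 = 0.286118/0.001236 ≈ 231.5.

μ₀ = 231.5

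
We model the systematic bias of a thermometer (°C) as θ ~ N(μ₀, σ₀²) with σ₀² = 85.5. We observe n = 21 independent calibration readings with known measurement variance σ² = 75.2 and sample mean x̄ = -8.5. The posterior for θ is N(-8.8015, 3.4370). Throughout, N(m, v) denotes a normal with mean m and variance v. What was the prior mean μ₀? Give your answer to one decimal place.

μ₀ = -16.0

With known observation variance, the Normal–Normal posterior has precision τ_n = τ₀ + n/σ² and mean μ_n = (τ₀μ₀ + (n/σ²)x̄)/τ_n.
Here τ₀ = 1/85.5 = 0.011696 and τ_data = 21/75.2 = 0.279255, so τ_n = 0.290951.
Rearranging for μ₀: μ₀ = (μ_n·τ_n − τ_data·x̄)/τ₀ = (-8.8015·0.290951 − 0.279255·-8.5) / 0.011696 = -0.187138/0.011696 ≈ -16.0.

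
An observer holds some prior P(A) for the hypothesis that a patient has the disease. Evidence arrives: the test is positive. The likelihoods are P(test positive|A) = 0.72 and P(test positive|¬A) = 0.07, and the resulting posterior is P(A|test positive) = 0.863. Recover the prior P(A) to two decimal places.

Bayes' rule in odds form gives O(A|E) = O(A)·[P(E|A)/P(E|¬A)], hence O(A) = O(A|E)/LR.
Posterior odds = 0.863/(1−0.863) = 6.2993. LR = 0.72/0.07 = 10.2857.
Prior odds = 6.2993/10.2857 = 0.6124, so P(A) = 0.6124/(1+0.6124) ≈ 0.38.

P(A) = 0.38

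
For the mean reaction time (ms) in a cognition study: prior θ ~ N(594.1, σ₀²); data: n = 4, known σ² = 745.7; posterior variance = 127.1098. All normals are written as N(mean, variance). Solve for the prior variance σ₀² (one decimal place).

σ₀² = 399.5

Posterior precision equals prior precision plus data precision: 1/σ_n² = 1/σ₀² + n/σ².
So 1/σ₀² = 1/127.1098 − 4/745.7 = 0.007867 − 0.005364 = 0.002503.
Hence σ₀² = 1/0.002503 ≈ 399.5.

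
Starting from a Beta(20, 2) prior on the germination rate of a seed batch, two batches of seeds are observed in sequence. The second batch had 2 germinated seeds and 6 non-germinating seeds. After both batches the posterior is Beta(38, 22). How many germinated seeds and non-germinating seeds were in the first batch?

16 germinated seeds and 14 non-germinating seeds

Sequential conjugate updates are equivalent to a single update on the pooled data, so total successes = posterior α − prior α and total failures = posterior β − prior β.
Total across both batches: 38−20=18 germinated seeds, 22−2=20 non-germinating seeds.
Subtract the second batch: 18−2=16 germinated seeds and 20−6=14 non-germinating seeds.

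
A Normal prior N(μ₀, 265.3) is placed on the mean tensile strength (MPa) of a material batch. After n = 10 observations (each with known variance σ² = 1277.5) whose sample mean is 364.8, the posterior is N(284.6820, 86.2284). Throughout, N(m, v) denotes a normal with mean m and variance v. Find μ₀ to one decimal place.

With known observation variance, the Normal–Normal posterior has precision τ_n = τ₀ + n/σ² and mean μ_n = (τ₀μ₀ + (n/σ²)x̄)/τ_n.
Here τ₀ = 1/265.3 = 0.003769 and τ_data = 10/1277.5 = 0.007828, so τ_n = 0.011597.
Rearranging for μ₀: μ₀ = (μ_n·τ_n − τ_data·x̄)/τ₀ = (284.6820·0.011597 − 0.007828·364.8) / 0.003769 = 0.445803/0.003769 ≈ 118.3.

μ₀ = 118.3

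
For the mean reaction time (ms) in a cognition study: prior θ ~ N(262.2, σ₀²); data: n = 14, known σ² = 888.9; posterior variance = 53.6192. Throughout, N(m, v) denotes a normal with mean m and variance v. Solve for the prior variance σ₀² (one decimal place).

For the Normal–Normal model with known σ², precisions add: τ_n = τ₀ + n/σ².
So 1/σ₀² = 1/53.6192 − 14/888.9 = 0.018650 − 0.015750 = 0.002900.
Hence σ₀² = 1/0.002900 ≈ 344.8.

σ₀² = 344.8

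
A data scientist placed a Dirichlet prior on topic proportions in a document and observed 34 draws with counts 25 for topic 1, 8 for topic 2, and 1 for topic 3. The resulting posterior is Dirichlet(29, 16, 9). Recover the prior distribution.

For a Dirichlet(α) prior with multinomial counts c, the posterior is Dirichlet(α + c) componentwise.
Subtract each count from the matching posterior parameter: 29−25=4, 16−8=8, 9−1=8.

Dirichlet(4, 8, 8)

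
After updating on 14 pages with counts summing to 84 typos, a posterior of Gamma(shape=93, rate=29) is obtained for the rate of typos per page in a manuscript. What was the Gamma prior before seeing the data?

Gamma–Poisson conjugacy: posterior shape = α + Σxᵢ, posterior rate = β + n.
So α = 93 − 84 = 9 and β = 29 − 14 = 15.

Gamma(shape=9, rate=15)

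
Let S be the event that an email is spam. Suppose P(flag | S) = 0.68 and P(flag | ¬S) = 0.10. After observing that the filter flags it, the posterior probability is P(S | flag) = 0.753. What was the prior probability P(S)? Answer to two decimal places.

In odds form, posterior odds = prior odds × likelihood ratio, so prior odds = posterior odds ÷ LR.
Posterior odds = 0.753/(1−0.753) = 3.0486. LR = 0.68/0.10 = 6.8000.
Prior odds = 3.0486/6.8000 = 0.4483, so P(S) = 0.4483/(1+0.4483) ≈ 0.31.

P(S) = 0.31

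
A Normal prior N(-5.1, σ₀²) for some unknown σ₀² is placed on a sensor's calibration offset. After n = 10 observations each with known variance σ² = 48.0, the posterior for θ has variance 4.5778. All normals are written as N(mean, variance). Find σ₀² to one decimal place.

Posterior precision equals prior precision plus data precision: 1/σ_n² = 1/σ₀² + n/σ².
So 1/σ₀² = 1/4.5778 − 10/48.0 = 0.218446 − 0.208333 = 0.010113.
Hence σ₀² = 1/0.010113 ≈ 98.9.

σ₀² = 98.9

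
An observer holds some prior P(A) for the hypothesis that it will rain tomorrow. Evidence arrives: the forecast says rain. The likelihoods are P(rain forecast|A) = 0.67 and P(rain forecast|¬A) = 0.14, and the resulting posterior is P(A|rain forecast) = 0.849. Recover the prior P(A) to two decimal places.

In odds form, posterior odds = prior odds × likelihood ratio, so prior odds = posterior odds ÷ LR.
Posterior odds = 0.849/(1−0.849) = 5.6225. LR = 0.67/0.14 = 4.7857.
Prior odds = 5.6225/4.7857 = 1.1749, so P(A) = 1.1749/(1+1.1749) ≈ 0.54.

P(A) = 0.54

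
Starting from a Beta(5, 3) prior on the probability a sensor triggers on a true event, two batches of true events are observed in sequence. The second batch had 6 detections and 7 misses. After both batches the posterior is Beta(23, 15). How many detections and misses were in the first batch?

12 detections and 5 misses

Sequential conjugate updates are equivalent to a single update on the pooled data, so total successes = posterior α − prior α and total failures = posterior β − prior β.
Total across both batches: 23−5=18 detections, 15−3=12 misses.
Subtract the second batch: 18−6=12 detections and 12−7=5 misses.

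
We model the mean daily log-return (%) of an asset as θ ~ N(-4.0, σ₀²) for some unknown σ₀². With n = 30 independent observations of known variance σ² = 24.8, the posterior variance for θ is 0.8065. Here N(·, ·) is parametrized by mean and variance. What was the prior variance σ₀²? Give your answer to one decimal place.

σ₀² = 33.1

For the Normal–Normal model with known σ², precisions add: τ_n = τ₀ + n/σ².
So 1/σ₀² = 1/0.8065 − 30/24.8 = 1.239926 − 1.209677 = 0.030249.
Hence σ₀² = 1/0.030249 ≈ 33.1.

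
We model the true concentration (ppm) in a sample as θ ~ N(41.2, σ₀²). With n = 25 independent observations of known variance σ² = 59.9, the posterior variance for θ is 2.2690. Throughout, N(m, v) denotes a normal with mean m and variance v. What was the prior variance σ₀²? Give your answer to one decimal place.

For the Normal–Normal model with known σ², precisions add: τ_n = τ₀ + n/σ².
So 1/σ₀² = 1/2.2690 − 25/59.9 = 0.440723 − 0.417362 = 0.023361.
Hence σ₀² = 1/0.023361 ≈ 42.8.

σ₀² = 42.8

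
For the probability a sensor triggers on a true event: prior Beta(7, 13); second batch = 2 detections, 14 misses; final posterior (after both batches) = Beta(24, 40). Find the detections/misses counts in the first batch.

15 detections and 13 misses

Sequential conjugate updates are equivalent to a single update on the pooled data, so total successes = posterior α − prior α and total failures = posterior β − prior β.
Total across both batches: 24−7=17 detections, 40−13=27 misses.
Subtract the second batch: 17−2=15 detections and 27−14=13 misses.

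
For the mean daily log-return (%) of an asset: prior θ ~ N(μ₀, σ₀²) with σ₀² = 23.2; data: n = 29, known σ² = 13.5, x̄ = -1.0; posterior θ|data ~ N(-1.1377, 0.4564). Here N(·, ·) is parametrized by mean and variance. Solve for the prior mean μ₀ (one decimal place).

μ₀ = -8.0

With known observation variance, the Normal–Normal posterior has precision τ_n = τ₀ + n/σ² and mean μ_n = (τ₀μ₀ + (n/σ²)x̄)/τ_n.
Here τ₀ = 1/23.2 = 0.043103 and τ_data = 29/13.5 = 2.148148, so τ_n = 2.191251.
Rearranging for μ₀: μ₀ = (μ_n·τ_n − τ_data·x̄)/τ₀ = (-1.1377·2.191251 − 2.148148·-1.0) / 0.043103 = -0.344838/0.043103 ≈ -8.0.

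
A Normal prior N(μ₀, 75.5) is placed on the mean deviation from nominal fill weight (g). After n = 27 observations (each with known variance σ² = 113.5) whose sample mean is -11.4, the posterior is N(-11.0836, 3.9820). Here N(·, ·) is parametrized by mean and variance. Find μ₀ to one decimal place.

The posterior mean is a precision-weighted average: μ_n = (τ₀μ₀ + τ_data·x̄)/(τ₀+τ_data), with τ₀=1/σ₀² and τ_data=n/σ².
Here τ₀ = 1/75.5 = 0.013245 and τ_data = 27/113.5 = 0.237885, so τ_n = 0.251130.
Rearranging for μ₀: μ₀ = (μ_n·τ_n − τ_data·x̄)/τ₀ = (-11.0836·0.251130 − 0.237885·-11.4) / 0.013245 = -0.071535/0.013245 ≈ -5.4.

μ₀ = -5.4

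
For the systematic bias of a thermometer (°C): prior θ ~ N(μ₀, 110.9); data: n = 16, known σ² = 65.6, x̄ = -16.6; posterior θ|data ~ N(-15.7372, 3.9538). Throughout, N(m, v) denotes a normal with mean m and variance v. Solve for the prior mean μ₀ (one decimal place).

The posterior mean is a precision-weighted average: μ_n = (τ₀μ₀ + τ_data·x̄)/(τ₀+τ_data), with τ₀=1/σ₀² and τ_data=n/σ².
Here τ₀ = 1/110.9 = 0.009017 and τ_data = 16/65.6 = 0.243902, so τ_n = 0.252919.
Rearranging for μ₀: μ₀ = (μ_n·τ_n − τ_data·x̄)/τ₀ = (-15.7372·0.252919 − 0.243902·-16.6) / 0.009017 = 0.068536/0.009017 ≈ 7.6.

μ₀ = 7.6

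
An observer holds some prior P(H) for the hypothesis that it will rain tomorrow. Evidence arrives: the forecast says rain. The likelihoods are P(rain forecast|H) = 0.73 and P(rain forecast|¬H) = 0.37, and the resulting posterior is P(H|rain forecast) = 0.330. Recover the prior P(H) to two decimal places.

In odds form, posterior odds = prior odds × likelihood ratio, so prior odds = posterior odds ÷ LR.
Posterior odds = 0.330/(1−0.330) = 0.4925. LR = 0.73/0.37 = 1.9730.
Prior odds = 0.4925/1.9730 = 0.2496, so P(H) = 0.2496/(1+0.2496) ≈ 0.20.

P(H) = 0.20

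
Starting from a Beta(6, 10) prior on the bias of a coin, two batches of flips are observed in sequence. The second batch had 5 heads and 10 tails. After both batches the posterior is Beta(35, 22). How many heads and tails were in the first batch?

Because Beta–binomial updating is additive in the counts, the combined data contributed (α_post−α_prior, β_post−β_prior) successes and failures.
Total across both batches: 35−6=29 heads, 22−10=12 tails.
Subtract the second batch: 29−5=24 heads and 12−10=2 tails.

24 heads and 2 tails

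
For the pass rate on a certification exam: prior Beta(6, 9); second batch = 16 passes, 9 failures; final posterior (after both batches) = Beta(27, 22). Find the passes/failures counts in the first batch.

5 passes and 4 failures

Sequential conjugate updates are equivalent to a single update on the pooled data, so total successes = posterior α − prior α and total failures = posterior β − prior β.
Total across both batches: 27−6=21 passes, 22−9=13 failures.
Subtract the second batch: 21−16=5 passes and 13−9=4 failures.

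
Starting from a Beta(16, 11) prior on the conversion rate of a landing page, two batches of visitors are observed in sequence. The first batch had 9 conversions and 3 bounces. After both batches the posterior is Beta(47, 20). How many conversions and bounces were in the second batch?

Sequential conjugate updates are equivalent to a single update on the pooled data, so total successes = posterior α − prior α and total failures = posterior β − prior β.
Total across both batches: 47−16=31 conversions, 20−11=9 bounces.
Subtract the first batch: 31−9=22 conversions and 9−3=6 bounces.

22 conversions and 6 bounces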